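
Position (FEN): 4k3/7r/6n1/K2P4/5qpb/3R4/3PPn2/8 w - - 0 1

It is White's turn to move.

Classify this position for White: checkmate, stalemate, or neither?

White to move; white king on a5.
In check: no.
Legal moves for White: Kb6, Ka6, Kb5, Rd4, Rh3, Rg3, Rf3, Re3+, Rc3, Rb3, Ra3, d6, e3, e4.
White has 14 legal moves and is not in check → neither.

neither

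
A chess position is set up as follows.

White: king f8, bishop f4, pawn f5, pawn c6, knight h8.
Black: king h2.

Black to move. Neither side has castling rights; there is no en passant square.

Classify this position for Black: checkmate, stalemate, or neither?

neither

Black to move; black king on h2.
In check: yes, from the white bishop on f4.
King squares — g1: available; h1: available; g2: available; g3: attacked by Bf4; h3: available.
Legal moves for Black: Kh3, Kg2, Kh1, Kg1.
Black is in check but has 4 legal moves → neither.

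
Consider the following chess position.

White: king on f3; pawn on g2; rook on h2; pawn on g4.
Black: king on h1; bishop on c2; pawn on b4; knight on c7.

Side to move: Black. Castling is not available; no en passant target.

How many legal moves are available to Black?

Black to move; king on h1.
In check: yes, from the white rook on h2.
Legal moves: Kxh2, Kg1.
Count: 2.

2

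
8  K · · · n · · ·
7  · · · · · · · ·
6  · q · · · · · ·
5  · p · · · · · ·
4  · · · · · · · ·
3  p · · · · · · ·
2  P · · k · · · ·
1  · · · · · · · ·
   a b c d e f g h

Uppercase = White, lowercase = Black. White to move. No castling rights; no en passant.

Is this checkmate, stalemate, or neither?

White to move; white king on a8.
In check: no.
King squares — a7: attacked by Qb6; b7: attacked by Qb6; b8: attacked by Qb6.
Legal moves for White: none.
Not in check and no legal moves → stalemate.

stalemate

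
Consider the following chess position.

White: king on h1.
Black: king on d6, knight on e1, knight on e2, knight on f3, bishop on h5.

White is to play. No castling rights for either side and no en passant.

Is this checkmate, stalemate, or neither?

stalemate

White to move; white king on h1.
In check: no.
King squares — g1: attacked by Ne2; g2: attacked by Ne1; h2: attacked by Nf3.
Legal moves for White: none.
Not in check and no legal moves → stalemate.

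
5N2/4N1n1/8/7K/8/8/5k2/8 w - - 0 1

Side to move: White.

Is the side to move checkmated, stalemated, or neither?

neither

White to move; white king on h5.
In check: yes, from the black knight on g7.
King squares — g4: available; h4: available; g5: available; g6: available; h6: available.
Legal moves for White: Kh6, Kg6, Kg5, Kh4, Kg4.
White is in check but has 5 legal moves → neither.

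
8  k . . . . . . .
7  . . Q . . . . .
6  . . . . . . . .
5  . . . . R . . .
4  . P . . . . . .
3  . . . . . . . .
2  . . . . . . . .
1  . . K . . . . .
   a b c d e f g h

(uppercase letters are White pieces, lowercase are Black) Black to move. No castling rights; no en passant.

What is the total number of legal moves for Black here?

Black to move; king on a8.
In check: no.
Legal moves: none.
Count: 0.

0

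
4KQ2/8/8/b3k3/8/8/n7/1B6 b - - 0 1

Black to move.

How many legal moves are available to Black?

Black to move; king on e5.
In check: no.
Legal moves: Ke6, Kd5, Kd4, Bd8, Bc7, Bb6, Bb4, Bc3, Bd2, Be1, Nb4, Nc3, Nc1.
Count: 13.

13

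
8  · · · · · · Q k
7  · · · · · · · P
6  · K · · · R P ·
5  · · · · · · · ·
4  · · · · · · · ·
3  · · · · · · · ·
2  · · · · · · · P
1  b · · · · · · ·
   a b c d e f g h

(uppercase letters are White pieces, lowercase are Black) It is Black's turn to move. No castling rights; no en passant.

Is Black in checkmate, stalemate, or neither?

Black to move; black king on h8.
In check: yes, from the white queen on g8.
King squares — g7: attacked by Qg8; h7: attacked by Pg6; g8: attacked by Ph7.
Legal moves for Black: none.
In check with no legal moves → checkmate.

checkmate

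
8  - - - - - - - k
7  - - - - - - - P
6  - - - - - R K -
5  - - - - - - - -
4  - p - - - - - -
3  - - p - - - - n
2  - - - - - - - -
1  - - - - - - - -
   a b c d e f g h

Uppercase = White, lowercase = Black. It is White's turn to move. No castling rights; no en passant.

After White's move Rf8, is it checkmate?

After Rf8: black king on h8; in check: yes, from the white rook on f8.
King squares — g7: attacked by Kg6; h7: attacked by Kg6; g8: attacked by Ph7.
Black has no legal moves → checkmate.

yes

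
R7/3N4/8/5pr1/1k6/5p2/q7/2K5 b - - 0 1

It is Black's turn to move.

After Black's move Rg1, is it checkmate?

yes

After Rg1: white king on c1; in check: yes, from the black rook on g1.
King squares — b1: attacked by Rg1; d1: attacked by Rg1; b2: attacked by Qa2; c2: attacked by Qa2; d2: attacked by Qa2.
White has no legal moves → checkmate.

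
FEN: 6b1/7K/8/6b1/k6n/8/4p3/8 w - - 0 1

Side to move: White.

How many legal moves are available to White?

3

White to move; king on h7.
In check: yes, from the black bishop on g8.
Legal moves: Kh8, Kxg8, Kg7.
Count: 3.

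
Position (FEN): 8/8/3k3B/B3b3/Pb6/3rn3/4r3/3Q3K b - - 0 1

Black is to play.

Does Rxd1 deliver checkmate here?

yes

After Rxd1: white king on h1; in check: yes, from the black rook on d1.
King squares — g1: attacked by Rd1; g2: attacked by Re2; h2: attacked by Re2.
White has no legal moves → checkmate.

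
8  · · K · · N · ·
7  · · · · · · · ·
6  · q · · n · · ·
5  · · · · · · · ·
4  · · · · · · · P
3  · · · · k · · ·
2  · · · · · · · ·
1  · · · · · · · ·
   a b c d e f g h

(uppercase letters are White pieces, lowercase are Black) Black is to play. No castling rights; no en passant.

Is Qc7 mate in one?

After Qc7: white king on c8; in check: yes, from the black queen on c7.
King squares — b7: attacked by Qc7; c7: attacked by Ne6; d7: attacked by Qc7; b8: attacked by Qc7; d8: attacked by Ne6.
White has no legal moves → checkmate.

yes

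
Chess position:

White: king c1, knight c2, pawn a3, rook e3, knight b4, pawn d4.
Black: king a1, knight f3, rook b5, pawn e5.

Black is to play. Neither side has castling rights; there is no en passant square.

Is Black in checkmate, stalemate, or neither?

Black to move; black king on a1.
In check: yes, from the white knight on c2.
King squares — b1: attacked by Kc1; a2: attacked by Nb4; b2: attacked by Kc1.
Legal moves for Black: none.
In check with no legal moves → checkmate.

checkmate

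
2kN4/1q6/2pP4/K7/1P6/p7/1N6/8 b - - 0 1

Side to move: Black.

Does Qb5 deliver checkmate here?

yes

After Qb5: white king on a5; in check: yes, from the black queen on b5.
King squares — a4: attacked by Qb5; b4: own pawn; b5: attacked by Pc6; a6: attacked by Qb5; b6: attacked by Qb5.
White has no legal moves → checkmate.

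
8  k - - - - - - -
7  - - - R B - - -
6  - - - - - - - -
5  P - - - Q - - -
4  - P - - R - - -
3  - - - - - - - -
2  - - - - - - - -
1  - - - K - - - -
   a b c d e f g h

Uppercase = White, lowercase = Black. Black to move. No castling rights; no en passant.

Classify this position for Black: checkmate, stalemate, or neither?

stalemate

Black to move; black king on a8.
In check: no.
King squares — a7: attacked by Rd7; b7: attacked by Rd7; b8: attacked by Qe5.
Legal moves for Black: none.
Not in check and no legal moves → stalemate.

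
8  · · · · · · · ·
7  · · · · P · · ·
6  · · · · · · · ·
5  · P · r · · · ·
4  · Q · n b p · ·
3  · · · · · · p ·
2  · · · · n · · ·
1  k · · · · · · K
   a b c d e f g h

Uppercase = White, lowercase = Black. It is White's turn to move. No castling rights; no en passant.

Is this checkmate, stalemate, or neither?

checkmate

White to move; white king on h1.
In check: yes, from the black bishop on e4.
King squares — g1: attacked by Ne2; g2: attacked by Be4; h2: attacked by Pg3.
Legal moves for White: none.
In check with no legal moves → checkmate.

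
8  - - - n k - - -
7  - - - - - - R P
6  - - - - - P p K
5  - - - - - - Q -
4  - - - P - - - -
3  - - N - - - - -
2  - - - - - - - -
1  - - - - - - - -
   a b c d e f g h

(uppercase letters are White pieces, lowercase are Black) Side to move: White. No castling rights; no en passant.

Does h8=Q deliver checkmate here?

yes

After h8=Q: black king on e8; in check: yes, from the white queen on h8.
King squares — d7: attacked by Rg7; e7: attacked by Pf6; f7: attacked by Rg7; d8: own knight; f8: attacked by Qh8.
Black has no legal moves → checkmate.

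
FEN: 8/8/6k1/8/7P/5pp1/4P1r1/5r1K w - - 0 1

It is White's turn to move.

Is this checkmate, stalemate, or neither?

White to move; white king on h1.
In check: yes, from the black rook on f1.
King squares — g1: attacked by Rf1; g2: attacked by Pf3; h2: attacked by Rg2.
Legal moves for White: none.
In check with no legal moves → checkmate.

checkmate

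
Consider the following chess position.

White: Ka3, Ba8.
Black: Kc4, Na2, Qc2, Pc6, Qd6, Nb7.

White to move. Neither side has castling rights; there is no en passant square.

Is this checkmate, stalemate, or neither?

White to move; white king on a3.
In check: yes, from the black queen on d6.
King squares — a2: attacked by Qc2; b2: attacked by Qc2; b3: attacked by Qc2; a4: attacked by Qc2; b4: attacked by Na2.
Legal moves for White: none.
In check with no legal moves → checkmate.

checkmate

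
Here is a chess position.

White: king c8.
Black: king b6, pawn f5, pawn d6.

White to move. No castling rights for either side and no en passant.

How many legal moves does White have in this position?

3

White to move; king on c8.
In check: no.
Legal moves: Kd8, Kb8, Kd7.
Count: 3.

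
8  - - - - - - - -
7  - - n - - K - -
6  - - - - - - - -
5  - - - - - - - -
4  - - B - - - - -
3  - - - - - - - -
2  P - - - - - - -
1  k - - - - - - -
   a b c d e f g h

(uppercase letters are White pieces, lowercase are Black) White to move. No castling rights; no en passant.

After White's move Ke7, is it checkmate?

After Ke7: black king on a1; in check: no.
Black is not in check, so this cannot be checkmate.

no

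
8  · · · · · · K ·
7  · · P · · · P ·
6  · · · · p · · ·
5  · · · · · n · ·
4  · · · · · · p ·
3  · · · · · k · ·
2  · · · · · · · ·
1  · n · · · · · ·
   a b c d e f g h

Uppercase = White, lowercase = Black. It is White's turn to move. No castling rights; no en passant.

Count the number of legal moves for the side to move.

8

White to move; king on g8.
In check: no.
Legal moves: Kh8, Kf8, Kh7, Kf7, c8=Q, c8=R, c8=B, c8=N.
Count: 8.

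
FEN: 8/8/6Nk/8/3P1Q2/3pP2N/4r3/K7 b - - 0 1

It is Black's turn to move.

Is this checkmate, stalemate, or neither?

neither

Black to move; black king on h6.
In check: yes, from the white queen on f4.
King squares — g5: attacked by Nh3; h5: available; g6: available; g7: available; h7: available.
Legal moves for Black: Kh7, Kg7, Kxg6, Kh5.
Black is in check but has 4 legal moves → neither.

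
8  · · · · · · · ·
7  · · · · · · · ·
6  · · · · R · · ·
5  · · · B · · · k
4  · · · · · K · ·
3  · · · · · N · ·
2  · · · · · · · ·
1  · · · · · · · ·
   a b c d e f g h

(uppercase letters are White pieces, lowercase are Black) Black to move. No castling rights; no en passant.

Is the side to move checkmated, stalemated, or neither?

stalemate

Black to move; black king on h5.
In check: no.
King squares — g4: attacked by Kf4; h4: attacked by Nf3; g5: attacked by Nf3; g6: attacked by Re6; h6: attacked by Re6.
Legal moves for Black: none.
Not in check and no legal moves → stalemate.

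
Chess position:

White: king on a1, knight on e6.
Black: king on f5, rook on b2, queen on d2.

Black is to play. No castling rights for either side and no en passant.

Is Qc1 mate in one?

yes

After Qc1: white king on a1; in check: yes, from the black queen on c1.
King squares — b1: attacked by Qc1; a2: attacked by Rb2; b2: attacked by Qc1.
White has no legal moves → checkmate.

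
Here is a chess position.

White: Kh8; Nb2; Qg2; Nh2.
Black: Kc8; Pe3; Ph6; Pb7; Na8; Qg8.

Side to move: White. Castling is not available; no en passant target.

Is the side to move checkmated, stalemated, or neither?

White to move; white king on h8.
In check: yes, from the black queen on g8.
King squares — g7: attacked by Qg8; h7: attacked by Qg8; g8: available.
Legal moves for White: Kxg8, Qxg8+.
White is in check but has 2 legal moves → neither.

neither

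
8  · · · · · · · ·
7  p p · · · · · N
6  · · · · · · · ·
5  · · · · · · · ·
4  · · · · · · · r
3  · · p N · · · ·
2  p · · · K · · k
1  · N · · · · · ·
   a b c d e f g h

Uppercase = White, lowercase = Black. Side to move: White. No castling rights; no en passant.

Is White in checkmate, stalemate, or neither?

neither

White to move; white king on e2.
In check: no.
Legal moves for White include: Nf8, Nf6, Ng5, Ne5, Nc5, Nf4, Nb4, Nf2, Nb2, Ne1, Nc1, Kf3, Ke3, Kf2, Kf1, Ke1, Kd1, Nxc3, ... (list truncated; more exist).
White has legal moves and is not in check → neither.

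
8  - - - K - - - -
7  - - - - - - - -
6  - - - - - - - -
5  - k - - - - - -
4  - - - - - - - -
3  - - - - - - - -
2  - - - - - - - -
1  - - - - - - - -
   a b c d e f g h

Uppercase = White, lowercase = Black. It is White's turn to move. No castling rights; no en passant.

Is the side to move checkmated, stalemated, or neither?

White to move; white king on d8.
In check: no.
Legal moves for White: Ke8, Kc8, Ke7, Kd7, Kc7.
White has 5 legal moves and is not in check → neither.

neither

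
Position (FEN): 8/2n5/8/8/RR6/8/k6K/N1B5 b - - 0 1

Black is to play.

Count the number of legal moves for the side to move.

0

Black to move; king on a2.
In check: yes, from the white rook on a4.
Legal moves: none.
Count: 0.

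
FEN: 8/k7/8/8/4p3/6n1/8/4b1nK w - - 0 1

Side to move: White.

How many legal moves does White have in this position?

White to move; king on h1.
In check: yes, from the black knight on g3.
Legal moves: Kh2, Kg2, Kxg1.
Count: 3.

3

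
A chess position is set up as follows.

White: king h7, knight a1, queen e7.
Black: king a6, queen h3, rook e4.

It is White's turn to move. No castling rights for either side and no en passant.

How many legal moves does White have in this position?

White to move; king on h7.
In check: yes, from the black queen on h3.
Legal moves: Kg8, Kg7, Kg6, Qh4.
Count: 4.

4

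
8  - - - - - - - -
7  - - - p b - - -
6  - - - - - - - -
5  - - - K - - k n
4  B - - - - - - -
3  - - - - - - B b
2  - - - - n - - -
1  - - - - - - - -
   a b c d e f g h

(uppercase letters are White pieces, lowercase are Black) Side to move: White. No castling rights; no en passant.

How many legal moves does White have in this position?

18

White to move; king on d5.
In check: no.
Legal moves: Ke5, Ke4, Kc4, Bxd7, Bc6, Bb5, Bb3, Bc2, Bd1, Bb8, Bc7, Bd6, Be5, Bh4+, Bf4+, Bh2, Bf2, Be1.
Count: 18.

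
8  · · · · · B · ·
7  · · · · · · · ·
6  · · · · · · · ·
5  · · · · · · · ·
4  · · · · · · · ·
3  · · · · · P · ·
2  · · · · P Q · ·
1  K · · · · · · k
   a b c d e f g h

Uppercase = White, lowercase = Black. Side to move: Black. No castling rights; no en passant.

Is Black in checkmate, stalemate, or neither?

Black to move; black king on h1.
In check: no.
King squares — g1: attacked by Qf2; g2: attacked by Qf2; h2: attacked by Qf2.
Legal moves for Black: none.
Not in check and no legal moves → stalemate.

stalemate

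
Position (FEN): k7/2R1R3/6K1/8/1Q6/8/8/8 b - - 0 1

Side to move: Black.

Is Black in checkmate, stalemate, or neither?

Black to move; black king on a8.
In check: no.
King squares — a7: attacked by Rc7; b7: attacked by Qb4; b8: attacked by Qb4.
Legal moves for Black: none.
Not in check and no legal moves → stalemate.

stalemate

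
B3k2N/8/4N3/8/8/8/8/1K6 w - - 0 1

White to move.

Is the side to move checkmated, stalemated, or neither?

neither

White to move; white king on b1.
In check: no.
Legal moves for White include: Nf7, Ng6, Bb7, Bc6+, Bd5, Be4, Bf3, Bg2, Bh1, Nf8, Nd8, Ng7+, Nc7+, Ng5, Nc5, Nf4, Nd4, Kc2, ... (list truncated; more exist).
White has legal moves and is not in check → neither.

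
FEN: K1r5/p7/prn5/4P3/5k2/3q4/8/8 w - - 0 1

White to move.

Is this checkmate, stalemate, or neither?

White to move; white king on a8.
In check: yes, from the black rook on c8.
King squares — a7: attacked by Nc6; b7: attacked by Rb6; b8: attacked by Rb6.
Legal moves for White: none.
In check with no legal moves → checkmate.

checkmate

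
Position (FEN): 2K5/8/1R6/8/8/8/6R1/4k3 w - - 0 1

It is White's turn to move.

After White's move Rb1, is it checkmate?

After Rb1: black king on e1; in check: yes, from the white rook on b1.
King squares — d1: attacked by Rb1; f1: attacked by Rb1; d2: attacked by Rg2; e2: attacked by Rg2; f2: attacked by Rg2.
Black has no legal moves → checkmate.

yes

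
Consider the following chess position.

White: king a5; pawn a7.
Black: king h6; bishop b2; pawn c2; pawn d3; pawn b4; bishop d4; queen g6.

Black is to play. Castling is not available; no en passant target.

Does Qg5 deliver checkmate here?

After Qg5: white king on a5; in check: yes, from the black queen on g5.
White has 3 legal replies: Ka6, Kxb4, Ka4.
In check but a legal move exists → not checkmate.

no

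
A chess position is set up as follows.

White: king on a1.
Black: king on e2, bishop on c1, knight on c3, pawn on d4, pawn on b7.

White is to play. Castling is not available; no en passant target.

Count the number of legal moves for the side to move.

White to move; king on a1.
In check: no.
Legal moves: none.
Count: 0.

0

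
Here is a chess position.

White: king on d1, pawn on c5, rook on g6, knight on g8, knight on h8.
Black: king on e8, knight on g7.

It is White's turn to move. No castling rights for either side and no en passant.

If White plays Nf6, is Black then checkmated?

After Nf6: black king on e8; in check: yes, from the white knight on f6.
Black has 3 legal replies: Kf8, Kd8, Ke7.
In check but a legal move exists → not checkmate.

no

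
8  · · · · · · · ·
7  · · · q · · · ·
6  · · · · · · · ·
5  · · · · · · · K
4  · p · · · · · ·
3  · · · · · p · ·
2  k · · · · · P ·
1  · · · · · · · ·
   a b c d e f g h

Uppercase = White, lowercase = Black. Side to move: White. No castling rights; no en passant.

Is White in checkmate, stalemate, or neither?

White to move; white king on h5.
In check: no.
Legal moves for White: Kh6, Kg6, Kg5, Kh4, gxf3, g3, g4.
White has 7 legal moves and is not in check → neither.

neither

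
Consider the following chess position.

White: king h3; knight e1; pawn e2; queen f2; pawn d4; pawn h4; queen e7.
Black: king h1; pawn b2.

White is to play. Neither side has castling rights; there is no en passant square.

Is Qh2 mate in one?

yes

After Qh2: black king on h1; in check: yes, from the white queen on h2.
King squares — g1: attacked by Qh2; g2: attacked by Ne1; h2: attacked by Kh3.
Black has no legal moves → checkmate.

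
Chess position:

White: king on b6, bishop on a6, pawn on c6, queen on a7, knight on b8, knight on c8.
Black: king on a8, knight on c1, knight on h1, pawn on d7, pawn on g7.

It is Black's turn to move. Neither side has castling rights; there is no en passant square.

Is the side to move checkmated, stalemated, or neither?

checkmate

Black to move; black king on a8.
In check: yes, from the white queen on a7.
King squares — a7: attacked by Kb6; b7: attacked by Ba6; b8: attacked by Qa7.
Legal moves for Black: none.
In check with no legal moves → checkmate.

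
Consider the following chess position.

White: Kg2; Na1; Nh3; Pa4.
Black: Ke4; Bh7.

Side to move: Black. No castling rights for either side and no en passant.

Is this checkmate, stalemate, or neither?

neither

Black to move; black king on e4.
In check: no.
Legal moves for Black: Bg8, Bg6, Bf5, Kf5, Ke5, Kd5, Kd4, Ke3, Kd3.
Black has 9 legal moves and is not in check → neither.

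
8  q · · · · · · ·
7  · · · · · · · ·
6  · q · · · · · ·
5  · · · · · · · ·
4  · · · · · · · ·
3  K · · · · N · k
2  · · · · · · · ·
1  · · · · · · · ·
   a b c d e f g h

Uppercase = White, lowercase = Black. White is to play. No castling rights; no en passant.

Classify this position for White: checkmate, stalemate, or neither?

checkmate

White to move; white king on a3.
In check: yes, from the black queen on a8.
King squares — a2: attacked by Qa8; b2: attacked by Qb6; b3: attacked by Qb6; a4: attacked by Qa8; b4: attacked by Qb6.
Legal moves for White: none.
In check with no legal moves → checkmate.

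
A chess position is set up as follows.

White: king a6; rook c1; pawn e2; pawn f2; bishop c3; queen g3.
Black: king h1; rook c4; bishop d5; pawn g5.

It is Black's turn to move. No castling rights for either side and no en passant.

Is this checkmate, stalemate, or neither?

checkmate

Black to move; black king on h1.
In check: yes, from the white rook on c1.
King squares — g1: attacked by Rc1; g2: attacked by Qg3; h2: attacked by Qg3.
Legal moves for Black: none.
In check with no legal moves → checkmate.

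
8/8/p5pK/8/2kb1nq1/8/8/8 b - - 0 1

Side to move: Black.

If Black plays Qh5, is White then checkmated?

After Qh5: white king on h6; in check: yes, from the black queen on h5.
King squares — g5: attacked by Qh5; h5: attacked by Nf4; g6: attacked by Nf4; g7: attacked by Bd4; h7: attacked by Qh5.
White has no legal moves → checkmate.

yes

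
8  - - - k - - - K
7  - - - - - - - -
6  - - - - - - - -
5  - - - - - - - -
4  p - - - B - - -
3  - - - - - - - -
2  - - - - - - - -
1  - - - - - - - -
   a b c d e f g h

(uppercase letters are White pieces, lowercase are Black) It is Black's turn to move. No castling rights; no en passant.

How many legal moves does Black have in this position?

6

Black to move; king on d8.
In check: no.
Legal moves: Ke8, Kc8, Ke7, Kd7, Kc7, a3.
Count: 6.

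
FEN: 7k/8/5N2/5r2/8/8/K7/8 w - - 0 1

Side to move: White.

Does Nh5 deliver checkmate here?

After Nh5: black king on h8; in check: no.
Black is not in check, so this cannot be checkmate.

no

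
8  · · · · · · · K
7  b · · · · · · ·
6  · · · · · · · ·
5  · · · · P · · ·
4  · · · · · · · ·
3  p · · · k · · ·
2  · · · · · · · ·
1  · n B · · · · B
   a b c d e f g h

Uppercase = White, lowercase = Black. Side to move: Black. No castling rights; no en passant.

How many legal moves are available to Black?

5

Black to move; king on e3.
In check: yes, from the white bishop on c1.
Legal moves: Kd4, Kd3, Kf2, Ke2, Nd2.
Count: 5.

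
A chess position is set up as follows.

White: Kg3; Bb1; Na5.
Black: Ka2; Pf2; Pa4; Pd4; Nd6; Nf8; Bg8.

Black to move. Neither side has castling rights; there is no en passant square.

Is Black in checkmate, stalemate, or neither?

neither

Black to move; black king on a2.
In check: yes, from the white bishop on b1.
King squares — a1: available; b1: available; b2: available; a3: available; b3: attacked by Na5.
Legal moves for Black: Ka3, Kb2, Kxb1, Ka1.
Black is in check but has 4 legal moves → neither.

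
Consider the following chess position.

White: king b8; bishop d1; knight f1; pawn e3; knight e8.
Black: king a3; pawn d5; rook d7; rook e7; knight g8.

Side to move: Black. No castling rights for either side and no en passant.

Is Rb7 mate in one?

After Rb7: white king on b8; in check: yes, from the black rook on b7.
White has 2 legal replies: Kc8, Ka8.
In check but a legal move exists → not checkmate.

no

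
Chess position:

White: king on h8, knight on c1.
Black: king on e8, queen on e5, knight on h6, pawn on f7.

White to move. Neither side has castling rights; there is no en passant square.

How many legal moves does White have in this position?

White to move; king on h8.
In check: yes, from the black queen on e5.
Legal moves: Kh7.
Count: 1.

1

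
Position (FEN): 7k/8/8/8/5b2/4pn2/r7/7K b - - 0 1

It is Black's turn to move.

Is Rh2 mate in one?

After Rh2: white king on h1; in check: yes, from the black rook on h2.
King squares — g1: attacked by Nf3; g2: attacked by Rh2; h2: attacked by Nf3.
White has no legal moves → checkmate.

yes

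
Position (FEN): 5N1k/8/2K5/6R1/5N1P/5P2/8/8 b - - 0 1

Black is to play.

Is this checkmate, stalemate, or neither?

stalemate

Black to move; black king on h8.
In check: no.
King squares — g7: attacked by Rg5; h7: attacked by Nf8; g8: attacked by Rg5.
Legal moves for Black: none.
Not in check and no legal moves → stalemate.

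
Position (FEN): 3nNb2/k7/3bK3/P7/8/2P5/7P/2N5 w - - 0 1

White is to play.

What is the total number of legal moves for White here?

4

White to move; king on e6.
In check: yes, from the black knight on d8.
Legal moves: Kd7, Kf6, Kf5, Kd5.
Count: 4.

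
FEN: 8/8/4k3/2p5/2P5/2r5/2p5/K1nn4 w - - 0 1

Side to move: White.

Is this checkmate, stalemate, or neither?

stalemate

White to move; white king on a1.
In check: no.
King squares — b1: attacked by Pc2; a2: attacked by Nc1; b2: attacked by Nd1.
Legal moves for White: none.
Not in check and no legal moves → stalemate.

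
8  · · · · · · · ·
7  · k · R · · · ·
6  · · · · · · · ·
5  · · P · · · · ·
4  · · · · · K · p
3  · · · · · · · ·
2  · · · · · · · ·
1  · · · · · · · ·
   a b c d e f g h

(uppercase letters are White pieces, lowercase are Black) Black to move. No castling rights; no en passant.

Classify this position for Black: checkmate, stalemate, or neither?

Black to move; black king on b7.
In check: yes, from the white rook on d7.
Legal moves for Black: Kc8, Kb8, Ka8, Kc6, Ka6.
Black is in check but has 5 legal moves → neither.

neither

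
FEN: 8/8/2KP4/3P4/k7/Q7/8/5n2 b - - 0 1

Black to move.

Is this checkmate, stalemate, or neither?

Black to move; black king on a4.
In check: yes, from the white queen on a3.
King squares — a3: available; b3: attacked by Qa3; b4: attacked by Qa3; a5: attacked by Qa3; b5: attacked by Kc6.
Legal moves for Black: Kxa3.
Black is in check but has 1 legal move → neither.

neither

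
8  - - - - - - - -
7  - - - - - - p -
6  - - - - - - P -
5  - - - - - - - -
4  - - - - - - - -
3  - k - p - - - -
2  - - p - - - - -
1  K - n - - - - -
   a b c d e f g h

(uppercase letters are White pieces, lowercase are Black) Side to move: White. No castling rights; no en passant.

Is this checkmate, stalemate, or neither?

stalemate

White to move; white king on a1.
In check: no.
King squares — b1: attacked by Pc2; a2: attacked by Nc1; b2: attacked by Kb3.
Legal moves for White: none.
Not in check and no legal moves → stalemate.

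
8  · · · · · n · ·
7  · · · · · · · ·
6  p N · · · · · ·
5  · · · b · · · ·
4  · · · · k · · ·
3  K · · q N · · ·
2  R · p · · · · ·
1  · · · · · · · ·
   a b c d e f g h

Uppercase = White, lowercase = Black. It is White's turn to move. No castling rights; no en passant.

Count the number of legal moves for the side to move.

White to move; king on a3.
In check: yes, from the black queen on d3.
Legal moves: Kb4, Ka4, Kb2.
Count: 3.

3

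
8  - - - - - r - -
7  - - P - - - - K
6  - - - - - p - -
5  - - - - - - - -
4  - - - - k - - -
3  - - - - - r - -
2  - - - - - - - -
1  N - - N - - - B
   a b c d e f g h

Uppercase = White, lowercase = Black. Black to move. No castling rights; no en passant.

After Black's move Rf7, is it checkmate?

no

After Rf7: white king on h7; in check: yes, from the black rook on f7.
White has 4 legal replies: Kh8, Kg8, Kh6, Kg6.
In check but a legal move exists → not checkmate.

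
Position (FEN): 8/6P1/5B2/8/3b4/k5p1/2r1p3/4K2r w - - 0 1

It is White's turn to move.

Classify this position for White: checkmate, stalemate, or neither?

checkmate

White to move; white king on e1.
In check: yes, from the black rook on h1.
King squares — d1: attacked by Rh1; f1: attacked by Rh1; d2: attacked by Rc2; e2: attacked by Rc2; f2: attacked by Pg3.
Legal moves for White: none.
In check with no legal moves → checkmate.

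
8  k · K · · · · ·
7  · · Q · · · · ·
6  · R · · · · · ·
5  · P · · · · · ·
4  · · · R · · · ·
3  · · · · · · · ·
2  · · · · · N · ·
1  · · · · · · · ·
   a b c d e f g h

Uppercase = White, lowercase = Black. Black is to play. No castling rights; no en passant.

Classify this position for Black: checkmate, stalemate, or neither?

Black to move; black king on a8.
In check: no.
King squares — a7: attacked by Qc7; b7: attacked by Rb6; b8: attacked by Rb6.
Legal moves for Black: none.
Not in check and no legal moves → stalemate.

stalemate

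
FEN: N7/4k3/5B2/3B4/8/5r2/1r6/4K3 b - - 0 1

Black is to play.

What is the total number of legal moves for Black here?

6

Black to move; king on e7.
In check: yes, from the white bishop on f6.
Legal moves: Kf8, Ke8, Kd7, Kxf6, Kd6, Rxf6.
Count: 6.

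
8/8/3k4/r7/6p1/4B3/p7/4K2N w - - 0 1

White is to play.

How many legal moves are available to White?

White to move; king on e1.
In check: no.
Legal moves: Ba7, Bh6, Bb6, Bg5, Bc5+, Bf4+, Bd4, Bf2, Bd2, Bg1, Bc1, Ng3, Nf2, Kf2, Ke2, Kd2, Kf1, Kd1.
Count: 18.

18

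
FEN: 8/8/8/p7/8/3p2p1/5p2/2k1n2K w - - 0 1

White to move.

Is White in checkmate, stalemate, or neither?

White to move; white king on h1.
In check: no.
King squares — g1: attacked by Pf2; g2: attacked by Ne1; h2: attacked by Pg3.
Legal moves for White: none.
Not in check and no legal moves → stalemate.

stalemate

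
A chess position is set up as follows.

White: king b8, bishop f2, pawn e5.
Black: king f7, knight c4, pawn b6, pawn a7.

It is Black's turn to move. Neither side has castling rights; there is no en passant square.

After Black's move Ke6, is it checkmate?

After Ke6: white king on b8; in check: no.
White is not in check, so this cannot be checkmate.

no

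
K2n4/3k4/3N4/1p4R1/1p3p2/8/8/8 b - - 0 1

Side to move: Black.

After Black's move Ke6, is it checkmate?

After Ke6: white king on a8; in check: no.
White is not in check, so this cannot be checkmate.

no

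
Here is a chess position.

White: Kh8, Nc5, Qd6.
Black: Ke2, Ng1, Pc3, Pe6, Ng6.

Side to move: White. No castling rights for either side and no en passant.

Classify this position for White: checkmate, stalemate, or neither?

neither

White to move; white king on h8.
In check: yes, from the black knight on g6.
Legal moves for White: Kg8, Kh7, Kg7.
White is in check but has 3 legal moves → neither.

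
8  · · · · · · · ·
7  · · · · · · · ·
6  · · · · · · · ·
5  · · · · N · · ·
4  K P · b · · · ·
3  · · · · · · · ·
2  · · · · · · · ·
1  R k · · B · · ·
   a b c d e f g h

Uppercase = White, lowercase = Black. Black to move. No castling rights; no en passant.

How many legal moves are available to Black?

4

Black to move; king on b1.
In check: yes, from the white rook on a1.
Legal moves: Kc2, Kb2, Kxa1, Bxa1.
Count: 4.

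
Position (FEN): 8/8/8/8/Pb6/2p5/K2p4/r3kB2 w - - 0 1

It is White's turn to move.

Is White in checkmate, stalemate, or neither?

neither

White to move; white king on a2.
In check: yes, from the black rook on a1.
Legal moves for White: Kb3, Kxa1.
White is in check but has 2 legal moves → neither.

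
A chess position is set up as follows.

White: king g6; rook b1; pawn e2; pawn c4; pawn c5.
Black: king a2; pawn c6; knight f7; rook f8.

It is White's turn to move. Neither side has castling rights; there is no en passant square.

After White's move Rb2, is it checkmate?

After Rb2: black king on a2; in check: yes, from the white rook on b2.
Black has 3 legal replies: Ka3, Kxb2, Ka1.
In check but a legal move exists → not checkmate.

no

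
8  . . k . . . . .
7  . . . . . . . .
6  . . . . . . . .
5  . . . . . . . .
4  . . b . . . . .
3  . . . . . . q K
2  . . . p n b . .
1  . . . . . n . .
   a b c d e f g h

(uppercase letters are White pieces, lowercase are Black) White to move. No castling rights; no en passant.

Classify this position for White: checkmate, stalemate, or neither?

checkmate

White to move; white king on h3.
In check: yes, from the black queen on g3.
King squares — g2: attacked by Qg3; h2: attacked by Nf1; g3: attacked by Nf1; g4: attacked by Qg3; h4: attacked by Qg3.
Legal moves for White: none.
In check with no legal moves → checkmate.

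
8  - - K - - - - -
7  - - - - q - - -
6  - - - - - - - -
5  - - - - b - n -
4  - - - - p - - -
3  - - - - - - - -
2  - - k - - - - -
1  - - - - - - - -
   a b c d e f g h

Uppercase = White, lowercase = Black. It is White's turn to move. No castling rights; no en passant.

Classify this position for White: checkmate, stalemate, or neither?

stalemate

White to move; white king on c8.
In check: no.
King squares — b7: attacked by Qe7; c7: attacked by Be5; d7: attacked by Qe7; b8: attacked by Be5; d8: attacked by Qe7.
Legal moves for White: none.
Not in check and no legal moves → stalemate.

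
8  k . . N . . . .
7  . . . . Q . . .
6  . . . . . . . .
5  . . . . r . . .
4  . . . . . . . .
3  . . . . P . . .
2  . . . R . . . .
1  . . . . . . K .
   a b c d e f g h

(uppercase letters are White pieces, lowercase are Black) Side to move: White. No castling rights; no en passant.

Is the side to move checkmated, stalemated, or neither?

White to move; white king on g1.
In check: no.
Legal moves for White include: Nf7, Nb7, Ne6, Nc6, Qf8, Qe8, Qh7, Qg7, Qf7, Qd7, Qc7, Qb7#, Qa7+, Qf6, Qe6, Qd6, Qg5, Qxe5, ... (list truncated; more exist).
White has legal moves and is not in check → neither.

neither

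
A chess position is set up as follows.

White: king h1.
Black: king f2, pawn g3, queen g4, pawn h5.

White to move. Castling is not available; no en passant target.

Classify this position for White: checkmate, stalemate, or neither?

stalemate

White to move; white king on h1.
In check: no.
King squares — g1: attacked by Kf2; g2: attacked by Kf2; h2: attacked by Pg3.
Legal moves for White: none.
Not in check and no legal moves → stalemate.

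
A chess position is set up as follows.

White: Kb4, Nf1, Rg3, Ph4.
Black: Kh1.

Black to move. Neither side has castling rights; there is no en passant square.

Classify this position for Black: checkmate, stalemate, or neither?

Black to move; black king on h1.
In check: no.
King squares — g1: attacked by Rg3; g2: attacked by Rg3; h2: attacked by Nf1.
Legal moves for Black: none.
Not in check and no legal moves → stalemate.

stalemate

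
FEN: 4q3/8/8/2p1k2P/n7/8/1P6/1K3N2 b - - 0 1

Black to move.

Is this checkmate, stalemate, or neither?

Black to move; black king on e5.
In check: no.
Legal moves for Black include: Qh8, Qg8, Qf8, Qd8, Qc8, Qb8, Qa8, Qf7, Qe7, Qd7, Qg6+, Qe6, Qc6, Qxh5, Qb5, Kf6, Ke6, Kd6, ... (list truncated; more exist).
Black has legal moves and is not in check → neither.

neither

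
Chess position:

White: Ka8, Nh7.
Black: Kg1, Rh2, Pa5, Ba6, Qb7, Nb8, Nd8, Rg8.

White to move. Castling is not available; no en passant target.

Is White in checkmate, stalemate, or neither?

checkmate

White to move; white king on a8.
In check: yes, from the black queen on b7.
King squares — a7: attacked by Qb7; b7: attacked by Ba6; b8: attacked by Qb7.
Legal moves for White: none.
In check with no legal moves → checkmate.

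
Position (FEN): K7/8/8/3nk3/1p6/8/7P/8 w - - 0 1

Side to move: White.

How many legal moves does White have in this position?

5

White to move; king on a8.
In check: no.
Legal moves: Kb8, Kb7, Ka7, h3, h4.
Count: 5.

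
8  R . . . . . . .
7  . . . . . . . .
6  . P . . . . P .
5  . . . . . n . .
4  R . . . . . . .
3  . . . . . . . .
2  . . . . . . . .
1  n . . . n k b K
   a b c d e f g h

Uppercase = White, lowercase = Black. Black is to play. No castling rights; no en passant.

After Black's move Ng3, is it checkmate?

After Ng3: white king on h1; in check: yes, from the black knight on g3.
King squares — g1: attacked by Kf1; g2: attacked by Ne1; h2: attacked by Bg1.
White has no legal moves → checkmate.

yes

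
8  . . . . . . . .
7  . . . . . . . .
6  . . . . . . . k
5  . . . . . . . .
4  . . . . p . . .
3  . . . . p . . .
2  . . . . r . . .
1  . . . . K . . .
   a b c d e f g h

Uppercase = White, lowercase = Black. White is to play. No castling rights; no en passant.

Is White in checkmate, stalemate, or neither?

neither

White to move; white king on e1.
In check: yes, from the black rook on e2.
Legal moves for White: Kxe2, Kf1, Kd1.
White is in check but has 3 legal moves → neither.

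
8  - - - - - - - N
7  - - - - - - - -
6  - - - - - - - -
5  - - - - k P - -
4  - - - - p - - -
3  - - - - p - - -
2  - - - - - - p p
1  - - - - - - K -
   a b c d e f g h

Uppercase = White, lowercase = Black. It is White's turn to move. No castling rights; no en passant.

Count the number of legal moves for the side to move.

White to move; king on g1.
In check: yes, from the black pawn on h2.
Legal moves: Kxh2, Kxg2.
Count: 2.

2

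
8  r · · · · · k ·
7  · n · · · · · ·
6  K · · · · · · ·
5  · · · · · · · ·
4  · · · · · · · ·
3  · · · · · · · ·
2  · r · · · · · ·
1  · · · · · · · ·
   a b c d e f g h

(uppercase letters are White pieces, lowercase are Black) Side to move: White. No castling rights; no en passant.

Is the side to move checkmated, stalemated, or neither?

checkmate

White to move; white king on a6.
In check: yes, from the black rook on a8.
King squares — a5: attacked by Nb7; b5: attacked by Rb2; b6: attacked by Rb2; a7: attacked by Ra8; b7: attacked by Rb2.
Legal moves for White: none.
In check with no legal moves → checkmate.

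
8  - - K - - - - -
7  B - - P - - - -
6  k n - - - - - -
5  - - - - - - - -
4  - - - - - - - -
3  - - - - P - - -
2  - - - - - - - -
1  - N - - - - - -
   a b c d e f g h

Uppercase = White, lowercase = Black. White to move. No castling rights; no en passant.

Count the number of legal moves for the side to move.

White to move; king on c8.
In check: yes, from the black knight on b6.
Legal moves: Kd8, Kb8, Kc7, Bxb6.
Count: 4.

4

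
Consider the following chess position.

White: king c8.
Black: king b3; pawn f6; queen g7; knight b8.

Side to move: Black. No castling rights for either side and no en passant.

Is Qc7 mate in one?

After Qc7: white king on c8; in check: yes, from the black queen on c7.
White has 1 legal reply: Kxc7.
In check but a legal move exists → not checkmate.

no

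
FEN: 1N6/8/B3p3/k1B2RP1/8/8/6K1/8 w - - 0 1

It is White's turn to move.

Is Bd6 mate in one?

no

After Bd6: black king on a5; in check: yes, from the white rook on f5.
Black has 4 legal replies: Kb6, Ka4, exf5, e5.
In check but a legal move exists → not checkmate.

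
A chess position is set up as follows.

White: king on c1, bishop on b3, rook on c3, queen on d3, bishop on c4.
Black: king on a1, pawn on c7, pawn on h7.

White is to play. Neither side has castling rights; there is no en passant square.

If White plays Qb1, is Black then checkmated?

After Qb1: black king on a1; in check: yes, from the white queen on b1.
King squares — b1: attacked by Kc1; a2: attacked by Qb1; b2: attacked by Qb1.
Black has no legal moves → checkmate.

yes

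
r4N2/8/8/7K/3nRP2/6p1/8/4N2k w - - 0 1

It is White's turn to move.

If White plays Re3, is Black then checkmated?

After Re3: black king on h1; in check: no.
Black is not in check, so this cannot be checkmate.

no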